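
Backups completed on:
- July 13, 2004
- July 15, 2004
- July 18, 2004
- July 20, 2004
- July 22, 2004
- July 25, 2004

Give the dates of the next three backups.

The gap pattern 2, 3, 2, 2, 3 repeats every 3 events.
These are the Tuesdays, Thursdays and Sundays of each week.
Next Tuesday: July 27, 2004.
Next Thursday: July 29, 2004.
The following Sunday is August 1, 2004.

July 27, 2004; July 29, 2004; August 1, 2004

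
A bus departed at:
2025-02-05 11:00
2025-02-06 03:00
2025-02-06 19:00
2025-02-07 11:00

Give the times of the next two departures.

Spacing: 16, 16, 16 h — constant 16 h.
2025-02-07 11:00 + 16 h = 2025-02-08 03:00.
2025-02-08 03:00 + 16 h = 2025-02-08 19:00.

2025-02-08 03:00, 2025-02-08 19:00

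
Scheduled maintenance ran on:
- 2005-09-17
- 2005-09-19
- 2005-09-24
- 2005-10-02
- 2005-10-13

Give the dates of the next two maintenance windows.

Intervals are 2, 5, 8, 11 days — an arithmetic progression with common difference 3.
Next gap: 14 days. 2005-10-13 + 14 days = 2005-10-27.
Next gap: 17 days. 2005-10-27 + 17 days = 2005-11-13.

2005-10-27, 2005-11-13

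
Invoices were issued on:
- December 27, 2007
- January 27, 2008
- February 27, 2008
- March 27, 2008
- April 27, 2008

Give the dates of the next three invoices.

Each date is the 27th; the gaps (31, 31, 29, 31) track the month lengths.
The rule is the 27th of each month.
May 2008: May 27, 2008.
Next: June 2008 → June 27, 2008.
July 2008: July 27, 2008.

May 27, 2008; June 27, 2008; July 27, 2008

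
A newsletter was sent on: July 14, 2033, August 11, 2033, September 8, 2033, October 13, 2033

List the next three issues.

These are Thursdays at 28- or 35-day spacing (28, 28, 35).
The pattern: 2nd Thursday of the month.
2nd Thursday of November 2033: November 10, 2033.
December 2033 — 2nd Thursday is December 8, 2033.
January 2034 — 2nd Thursday is January 12, 2034.

November 10, 2033; December 8, 2033; January 12, 2034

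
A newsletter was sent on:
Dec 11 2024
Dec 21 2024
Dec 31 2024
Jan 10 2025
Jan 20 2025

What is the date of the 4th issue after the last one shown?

Mar 1 2025

Every event comes 10 days after the last (10, 10, 10, 10).
Jan 20 2025 + 10 days = Jan 30 2025.
Jan 30 2025 + 10 days = Feb 9 2025.
Feb 9 2025 + 10 days = Feb 19 2025.
Feb 19 2025 + 10 days = Mar 1 2025.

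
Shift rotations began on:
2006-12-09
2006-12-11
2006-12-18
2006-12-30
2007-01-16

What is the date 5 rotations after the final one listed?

Gaps: 2, 7, 12, 17 days — each gap is 5 larger than the previous one.
Next gap: 22 days. 2007-01-16 + 22 days = 2007-02-07.
Next gap: 27 days. 2007-02-07 + 27 days = 2007-03-06.
Next gap: 32 days. 2007-03-06 + 32 days = 2007-04-07.
Next gap: 37 days. 2007-04-07 + 37 days = 2007-05-14.
Next gap: 42 days. 2007-05-14 + 42 days = 2007-06-25.

2007-06-25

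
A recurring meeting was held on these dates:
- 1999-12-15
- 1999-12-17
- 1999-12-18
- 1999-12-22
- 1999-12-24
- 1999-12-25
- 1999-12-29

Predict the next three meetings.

Every event lands on a Wednesday or Friday or Saturday (gaps cycle 2, 1, 4, 2, 1, 4).
So the schedule is: every Wednesday, Friday and Saturday.
The following Friday is 1999-12-31.
The following Saturday is 2000-01-01.
Next Wednesday: 2000-01-05.

1999-12-31, 2000-01-01, 2000-01-05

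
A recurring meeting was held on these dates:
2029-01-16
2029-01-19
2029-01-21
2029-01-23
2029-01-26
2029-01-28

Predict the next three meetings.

The gap pattern 3, 2, 2, 3, 2 repeats every 3 events.
These are the Tuesdays, Fridays and Sundays of each week.
The following Tuesday is 2029-01-30.
The following Friday is 2029-02-02.
The following Sunday is 2029-02-04.

2029-01-30, 2029-02-02, 2029-02-04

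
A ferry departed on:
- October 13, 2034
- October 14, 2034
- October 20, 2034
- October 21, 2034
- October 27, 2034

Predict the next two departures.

Every event lands on a Friday or Saturday (gaps cycle 1, 6, 1, 6).
So the schedule is: every Friday and Saturday.
Next Saturday: October 28, 2034.
Next Friday: November 3, 2034.

October 28, 2034; November 3, 2034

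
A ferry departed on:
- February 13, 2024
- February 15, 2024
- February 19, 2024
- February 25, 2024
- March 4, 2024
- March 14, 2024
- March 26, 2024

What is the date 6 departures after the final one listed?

The spacing grows by 2 each time: 2, 4, 6, 8, 10, 12 days.
Next gap: 14 days. March 26, 2024 + 14 days = April 9, 2024.
Next gap: 16 days. April 9, 2024 + 16 days = April 25, 2024.
Next gap: 18 days. April 25, 2024 + 18 days = May 13, 2024.
Next gap: 20 days. May 13, 2024 + 20 days = June 2, 2024.
Next gap: 22 days. June 2, 2024 + 22 days = June 24, 2024.
Next gap: 24 days. June 24, 2024 + 24 days = July 18, 2024.

July 18, 2024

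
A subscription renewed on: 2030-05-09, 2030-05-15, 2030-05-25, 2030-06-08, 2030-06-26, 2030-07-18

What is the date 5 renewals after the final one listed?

2031-01-04

The spacing grows by 4 each time: 6, 10, 14, 18, 22 days.
Next gap: 26 days. 2030-07-18 + 26 days = 2030-08-13.
Next gap: 30 days. 2030-08-13 + 30 days = 2030-09-12.
Next gap: 34 days. 2030-09-12 + 34 days = 2030-10-16.
Next gap: 38 days. 2030-10-16 + 38 days = 2030-11-23.
Next gap: 42 days. 2030-11-23 + 42 days = 2031-01-04.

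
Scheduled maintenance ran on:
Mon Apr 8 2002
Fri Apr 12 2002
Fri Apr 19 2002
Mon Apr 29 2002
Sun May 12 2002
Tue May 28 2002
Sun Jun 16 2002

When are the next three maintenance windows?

The spacing grows by 3 each time: 4, 7, 10, 13, 16, 19 days.
Next gap: 22 days. Sun Jun 16 2002 + 22 days = Mon Jul 8 2002.
Next gap: 25 days. Mon Jul 8 2002 + 25 days = Fri Aug 2 2002.
Next gap: 28 days. Fri Aug 2 2002 + 28 days = Fri Aug 30 2002.

Mon Jul 8 2002, Fri Aug 2 2002, Fri Aug 30 2002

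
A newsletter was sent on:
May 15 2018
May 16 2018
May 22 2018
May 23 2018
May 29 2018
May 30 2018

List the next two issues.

Jun 5 2018, Jun 6 2018

The gap pattern 1, 6, 1, 6, 1 repeats every 2 events.
These are the Tuesdays and Wednesdays of each week.
The following Tuesday is Jun 5 2018.
Next Wednesday: Jun 6 2018.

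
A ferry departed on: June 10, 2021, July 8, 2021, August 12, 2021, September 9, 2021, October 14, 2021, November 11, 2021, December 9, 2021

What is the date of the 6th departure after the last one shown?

June 9, 2022

These are Thursdays at 28- or 35-day spacing (28, 35, 28, 35, 28, 28).
The pattern: 2nd Thursday of the month.
January 2022 — 2nd Thursday is January 13, 2022.
2nd Thursday of February 2022: February 10, 2022.
March 2022 — 2nd Thursday is March 10, 2022.
2nd Thursday of April 2022: April 14, 2022.
May 2022 — 2nd Thursday is May 12, 2022.
2nd Thursday of June 2022: June 9, 2022.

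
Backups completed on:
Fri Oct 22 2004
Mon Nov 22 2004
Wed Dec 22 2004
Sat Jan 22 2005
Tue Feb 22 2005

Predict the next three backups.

Tue Mar 22 2005, Fri Apr 22 2005, Sun May 22 2005

Each date is the 22nd; the gaps (31, 30, 31, 31) track the month lengths.
The rule is the 22nd of each month.
March 2005: Tue Mar 22 2005.
April 2005: Fri Apr 22 2005.
Next: May 2005 → Sun May 22 2005.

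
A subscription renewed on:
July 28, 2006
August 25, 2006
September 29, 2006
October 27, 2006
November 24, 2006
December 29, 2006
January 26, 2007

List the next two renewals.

These are Fridays with 28, 35, 28, 28, 35, 28-day gaps.
Each is the final Friday of its month — September 29, 2006 is past the 28th, so '4th Friday' doesn't fit.
Last Friday of February 2007: February 23, 2007.
March 2007 ends with Friday March 30, 2007.

February 23, 2007; March 30, 2007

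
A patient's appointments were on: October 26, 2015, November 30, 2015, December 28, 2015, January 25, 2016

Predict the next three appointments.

February 29, 2016; March 28, 2016; April 25, 2016

Every date is a Monday; gaps 35, 28, 28 days.
Each is the last Monday of its month (at least one falls on the 29th or later, ruling out '4th Monday').
Last Monday of February 2016: February 29, 2016.
March 2016 ends with Monday March 28, 2016.
April 2016 ends with Monday April 25, 2016.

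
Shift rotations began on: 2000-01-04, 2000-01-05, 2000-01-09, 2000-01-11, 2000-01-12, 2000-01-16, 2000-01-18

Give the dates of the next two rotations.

2000-01-19, 2000-01-23

Every event lands on a Tuesday or Wednesday or Sunday (gaps cycle 1, 4, 2, 1, 4, 2).
So the schedule is: every Tuesday, Wednesday and Sunday.
The following Wednesday is 2000-01-19.
The following Sunday is 2000-01-23.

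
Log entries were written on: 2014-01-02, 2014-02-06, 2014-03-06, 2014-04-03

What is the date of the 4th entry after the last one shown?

2014-08-07

Gaps: 35, 28, 28 days — a mix of 28 and 35. Every date is a Thursday.
Each is the 1st Thursday of its month.
May 2014 — 1st Thursday is 2014-05-01.
June 2014 — 1st Thursday is 2014-06-05.
1st Thursday of July 2014: 2014-07-03.
1st Thursday of August 2014: 2014-08-07.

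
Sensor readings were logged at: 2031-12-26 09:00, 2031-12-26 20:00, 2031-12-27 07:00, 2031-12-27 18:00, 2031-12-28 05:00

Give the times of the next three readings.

2031-12-28 16:00, 2031-12-29 03:00, 2031-12-29 14:00

Spacing: 11, 11, 11, 11 h — constant 11 h.
2031-12-28 05:00 + 11 h = 2031-12-28 16:00.
2031-12-28 16:00 + 11 h = 2031-12-29 03:00.
2031-12-29 03:00 + 11 h = 2031-12-29 14:00.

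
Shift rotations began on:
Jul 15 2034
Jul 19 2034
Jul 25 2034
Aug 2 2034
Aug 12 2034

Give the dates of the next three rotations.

Intervals are 4, 6, 8, 10 days — an arithmetic progression with common difference 2.
Next gap: 12 days. Aug 12 2034 + 12 days = Aug 24 2034.
Next gap: 14 days. Aug 24 2034 + 14 days = Sep 7 2034.
Next gap: 16 days. Sep 7 2034 + 16 days = Sep 23 2034.

Aug 24 2034, Sep 7 2034, Sep 23 2034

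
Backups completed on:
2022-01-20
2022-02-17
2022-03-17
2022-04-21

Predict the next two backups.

All dates are Thursdays, 28, 28, 35 days apart.
Specifically, the 3rd Thursday of each month.
3rd Thursday of May 2022: 2022-05-19.
June 2022 — 3rd Thursday is 2022-06-16.

2022-05-19, 2022-06-16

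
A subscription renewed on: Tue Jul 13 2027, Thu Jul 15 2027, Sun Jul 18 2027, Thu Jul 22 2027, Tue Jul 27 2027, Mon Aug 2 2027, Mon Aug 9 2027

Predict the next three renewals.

Tue Aug 17 2027, Thu Aug 26 2027, Sun Sep 5 2027

Intervals are 2, 3, 4, 5, 6, 7 days — an arithmetic progression with common difference 1.
Next gap: 8 days. Mon Aug 9 2027 + 8 days = Tue Aug 17 2027.
Next gap: 9 days. Tue Aug 17 2027 + 9 days = Thu Aug 26 2027.
Next gap: 10 days. Thu Aug 26 2027 + 10 days = Sun Sep 5 2027.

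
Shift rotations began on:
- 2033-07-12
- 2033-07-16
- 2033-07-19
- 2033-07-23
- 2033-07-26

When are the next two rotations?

2033-07-30, 2033-08-02

The gap pattern 4, 3, 4, 3 repeats every 2 events.
These are the Tuesdays and Saturdays of each week.
Next Saturday: 2033-07-30.
The following Tuesday is 2033-08-02.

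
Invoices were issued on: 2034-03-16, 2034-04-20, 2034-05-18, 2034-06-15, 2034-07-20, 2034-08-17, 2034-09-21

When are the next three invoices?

Gaps: 35, 28, 28, 35, 28, 35 days — a mix of 28 and 35. Every date is a Thursday.
Each is the 3rd Thursday of its month.
October 2034 — 3rd Thursday is 2034-10-19.
November 2034 — 3rd Thursday is 2034-11-16.
December 2034 — 3rd Thursday is 2034-12-21.

2034-10-19, 2034-11-16, 2034-12-21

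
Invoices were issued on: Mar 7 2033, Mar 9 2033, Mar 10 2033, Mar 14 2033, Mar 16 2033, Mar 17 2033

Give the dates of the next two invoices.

Mar 21 2033, Mar 23 2033

Every event lands on a Monday or Wednesday or Thursday (gaps cycle 2, 1, 4, 2, 1).
So the schedule is: every Monday, Wednesday and Thursday.
The following Monday is Mar 21 2033.
Next Wednesday: Mar 23 2033.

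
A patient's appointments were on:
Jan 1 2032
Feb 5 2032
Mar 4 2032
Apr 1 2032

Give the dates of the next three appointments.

These are Thursdays at 28- or 35-day spacing (35, 28, 28).
The pattern: 1st Thursday of the month.
1st Thursday of May 2032: May 6 2032.
1st Thursday of June 2032: Jun 3 2032.
July 2032 — 1st Thursday is Jul 1 2032.

May 6 2032, Jun 3 2032, Jul 1 2032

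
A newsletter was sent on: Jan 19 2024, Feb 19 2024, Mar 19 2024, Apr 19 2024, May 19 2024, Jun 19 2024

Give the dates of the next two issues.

Jul 19 2024, Aug 19 2024

Gaps: 31, 29, 31, 30, 31 days — not constant. Every event is on the 19th of the month.
Pattern: the 19th of each month.
July 2024: Jul 19 2024.
Next: August 2024 → Aug 19 2024.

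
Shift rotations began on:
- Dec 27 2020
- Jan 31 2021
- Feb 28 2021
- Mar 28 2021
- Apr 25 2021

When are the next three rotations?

These are Sundays with 35, 28, 28, 28-day gaps.
Each is the final Sunday of its month — Jan 31 2021 is past the 28th, so '4th Sunday' doesn't fit.
Last Sunday of May 2021: May 30 2021.
Last Sunday of June 2021: Jun 27 2021.
Last Sunday of July 2021: Jul 25 2021.

May 30 2021, Jun 27 2021, Jul 25 2021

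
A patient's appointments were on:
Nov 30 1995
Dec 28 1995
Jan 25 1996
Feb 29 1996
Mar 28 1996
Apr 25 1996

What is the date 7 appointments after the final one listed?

Nov 28 1996

These are Thursdays with 28, 28, 35, 28, 28-day gaps.
Each is the final Thursday of its month — Nov 30 1995 is past the 28th, so '4th Thursday' doesn't fit.
May 1996 ends with Thursday May 30 1996.
Last Thursday of June 1996: Jun 27 1996.
July 1996 ends with Thursday Jul 25 1996.
August 1996 ends with Thursday Aug 29 1996.
September 1996 ends with Thursday Sep 26 1996.
October 1996 ends with Thursday Oct 31 1996.
Last Thursday of November 1996: Nov 28 1996.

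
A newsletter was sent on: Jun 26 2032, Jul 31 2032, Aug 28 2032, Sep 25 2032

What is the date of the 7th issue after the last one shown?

Apr 30 2033

All Saturdays; the gaps (35, 28, 28) vary with month length.
This is the last Saturday of each month.
Last Saturday of October 2032: Oct 30 2032.
November 2032 ends with Saturday Nov 27 2032.
December 2032 ends with Saturday Dec 25 2032.
Last Saturday of January 2033: Jan 29 2033.
February 2033 ends with Saturday Feb 26 2033.
Last Saturday of March 2033: Mar 26 2033.
April 2033 ends with Saturday Apr 30 2033.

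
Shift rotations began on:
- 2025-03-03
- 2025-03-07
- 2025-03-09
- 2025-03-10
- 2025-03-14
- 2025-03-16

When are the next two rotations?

2025-03-17, 2025-03-21

Every event lands on a Monday or Friday or Sunday (gaps cycle 4, 2, 1, 4, 2).
So the schedule is: every Monday, Friday and Sunday.
The following Monday is 2025-03-17.
Next Friday: 2025-03-21.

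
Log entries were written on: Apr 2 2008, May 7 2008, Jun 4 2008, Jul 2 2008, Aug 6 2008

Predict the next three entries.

Gaps: 35, 28, 28, 35 days — a mix of 28 and 35. Every date is a Wednesday.
Each is the 1st Wednesday of its month.
September 2008 — 1st Wednesday is Sep 3 2008.
1st Wednesday of October 2008: Oct 1 2008.
1st Wednesday of November 2008: Nov 5 2008.

Sep 3 2008, Oct 1 2008, Nov 5 2008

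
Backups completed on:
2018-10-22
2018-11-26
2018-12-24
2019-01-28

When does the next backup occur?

All dates are Mondays, 35, 28, 35 days apart.
Specifically, the 4th Monday of each month.
February 2019 — 4th Monday is 2019-02-25.

2019-02-25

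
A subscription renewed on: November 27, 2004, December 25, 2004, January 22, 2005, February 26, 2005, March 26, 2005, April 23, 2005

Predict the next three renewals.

These are Saturdays at 28- or 35-day spacing (28, 28, 35, 28, 28).
The pattern: 4th Saturday of the month.
4th Saturday of May 2005: May 28, 2005.
June 2005 — 4th Saturday is June 25, 2005.
4th Saturday of July 2005: July 23, 2005.

May 28, 2005; June 25, 2005; July 23, 2005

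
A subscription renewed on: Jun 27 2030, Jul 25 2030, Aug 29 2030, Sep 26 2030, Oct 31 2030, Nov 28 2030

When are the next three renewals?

Dec 26 2030, Jan 30 2031, Feb 27 2031

All Thursdays; the gaps (28, 35, 28, 35, 28) vary with month length.
This is the last Thursday of each month.
Last Thursday of December 2030: Dec 26 2030.
Last Thursday of January 2031: Jan 30 2031.
Last Thursday of February 2031: Feb 27 2031.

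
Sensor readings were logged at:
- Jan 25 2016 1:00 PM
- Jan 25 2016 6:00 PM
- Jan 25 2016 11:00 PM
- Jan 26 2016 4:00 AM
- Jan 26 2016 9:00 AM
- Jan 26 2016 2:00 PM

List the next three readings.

Gaps: 5, 5, 5, 5, 5 hours — each event is 5 hours after the previous one.
Jan 26 2016 2:00 PM + 5 h = Jan 26 2016 7:00 PM.
Jan 26 2016 7:00 PM + 5 h = Jan 27 2016 12:00 AM.
Jan 27 2016 12:00 AM + 5 h = Jan 27 2016 5:00 AM.

Jan 26 2016 7:00 PM, Jan 27 2016 12:00 AM, Jan 27 2016 5:00 AM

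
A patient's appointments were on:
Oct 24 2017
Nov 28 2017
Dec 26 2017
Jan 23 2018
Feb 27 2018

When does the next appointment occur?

Mar 27 2018

Gaps: 35, 28, 28, 35 days — a mix of 28 and 35. Every date is a Tuesday.
Each is the 4th Tuesday of its month.
March 2018 — 4th Tuesday is Mar 27 2018.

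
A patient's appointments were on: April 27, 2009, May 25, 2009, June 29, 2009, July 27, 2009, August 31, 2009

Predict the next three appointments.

September 28, 2009; October 26, 2009; November 30, 2009

These are Mondays with 28, 35, 28, 35-day gaps.
Each is the final Monday of its month — June 29, 2009 is past the 28th, so '4th Monday' doesn't fit.
September 2009 ends with Monday September 28, 2009.
October 2009 ends with Monday October 26, 2009.
Last Monday of November 2009: November 30, 2009.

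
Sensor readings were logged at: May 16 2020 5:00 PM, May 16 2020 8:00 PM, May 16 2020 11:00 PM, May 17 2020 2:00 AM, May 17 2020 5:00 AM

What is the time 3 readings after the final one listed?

May 17 2020 2:00 PM

Spacing: 3, 3, 3, 3 h — constant 3 h.
May 17 2020 5:00 AM + 3 h = May 17 2020 8:00 AM.
May 17 2020 8:00 AM + 3 h = May 17 2020 11:00 AM.
May 17 2020 11:00 AM + 3 h = May 17 2020 2:00 PM.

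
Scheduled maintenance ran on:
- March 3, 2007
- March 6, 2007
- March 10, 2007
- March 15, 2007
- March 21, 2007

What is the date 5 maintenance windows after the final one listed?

Gaps: 3, 4, 5, 6 days — each gap is 1 larger than the previous one.
Next gap: 7 days. March 21, 2007 + 7 days = March 28, 2007.
Next gap: 8 days. March 28, 2007 + 8 days = April 5, 2007.
Next gap: 9 days. April 5, 2007 + 9 days = April 14, 2007.
Next gap: 10 days. April 14, 2007 + 10 days = April 24, 2007.
Next gap: 11 days. April 24, 2007 + 11 days = May 5, 2007.

May 5, 2007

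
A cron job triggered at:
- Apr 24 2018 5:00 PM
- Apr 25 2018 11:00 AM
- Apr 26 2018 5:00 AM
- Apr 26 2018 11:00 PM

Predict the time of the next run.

Apr 27 2018 5:00 PM

Spacing: 18, 18, 18 h — constant 18 h.
Apr 26 2018 11:00 PM + 18 h = Apr 27 2018 5:00 PM.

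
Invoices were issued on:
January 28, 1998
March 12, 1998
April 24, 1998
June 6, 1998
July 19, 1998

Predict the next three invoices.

Every event comes 43 days after the last (43, 43, 43, 43).
July 19, 1998 + 43 days = August 31, 1998.
August 31, 1998 + 43 days = October 13, 1998.
October 13, 1998 + 43 days = November 25, 1998.

August 31, 1998; October 13, 1998; November 25, 1998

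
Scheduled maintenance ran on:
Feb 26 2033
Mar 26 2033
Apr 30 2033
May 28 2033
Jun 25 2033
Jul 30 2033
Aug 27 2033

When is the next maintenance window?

Sep 24 2033

Every date is a Saturday; gaps 28, 35, 28, 28, 35, 28 days.
Each is the last Saturday of its month (at least one falls on the 29th or later, ruling out '4th Saturday').
Last Saturday of September 2033: Sep 24 2033.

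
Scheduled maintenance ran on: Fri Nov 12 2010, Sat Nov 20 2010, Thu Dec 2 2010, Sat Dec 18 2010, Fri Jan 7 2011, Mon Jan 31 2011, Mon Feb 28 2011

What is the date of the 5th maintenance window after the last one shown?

The spacing grows by 4 each time: 8, 12, 16, 20, 24, 28 days.
Next gap: 32 days. Mon Feb 28 2011 + 32 days = Fri Apr 1 2011.
Next gap: 36 days. Fri Apr 1 2011 + 36 days = Sat May 7 2011.
Next gap: 40 days. Sat May 7 2011 + 40 days = Thu Jun 16 2011.
Next gap: 44 days. Thu Jun 16 2011 + 44 days = Sat Jul 30 2011.
Next gap: 48 days. Sat Jul 30 2011 + 48 days = Fri Sep 16 2011.

Fri Sep 16 2011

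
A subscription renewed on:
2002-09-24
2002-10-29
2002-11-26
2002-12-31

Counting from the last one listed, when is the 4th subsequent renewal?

These are Tuesdays with 35, 28, 35-day gaps.
Each is the final Tuesday of its month — 2002-10-29 is past the 28th, so '4th Tuesday' doesn't fit.
Last Tuesday of January 2003: 2003-01-28.
February 2003 ends with Tuesday 2003-02-25.
March 2003 ends with Tuesday 2003-03-25.
Last Tuesday of April 2003: 2003-04-29.

2003-04-29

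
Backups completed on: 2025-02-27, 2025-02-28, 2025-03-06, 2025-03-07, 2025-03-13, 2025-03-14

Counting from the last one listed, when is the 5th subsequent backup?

The gap pattern 1, 6, 1, 6, 1 repeats every 2 events.
These are the Thursdays and Fridays of each week.
Next Thursday: 2025-03-20.
The following Friday is 2025-03-21.
The following Thursday is 2025-03-27.
The following Friday is 2025-03-28.
Next Thursday: 2025-04-03.

2025-04-03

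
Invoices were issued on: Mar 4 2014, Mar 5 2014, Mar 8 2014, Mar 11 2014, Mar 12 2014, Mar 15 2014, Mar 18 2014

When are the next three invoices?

Mar 19 2014, Mar 22 2014, Mar 25 2014

The gap pattern 1, 3, 3, 1, 3, 3 repeats every 3 events.
These are the Tuesdays, Wednesdays and Saturdays of each week.
The following Wednesday is Mar 19 2014.
The following Saturday is Mar 22 2014.
The following Tuesday is Mar 25 2014.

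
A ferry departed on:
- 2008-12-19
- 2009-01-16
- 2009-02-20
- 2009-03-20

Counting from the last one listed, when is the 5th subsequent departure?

2009-08-21

These are Fridays at 28- or 35-day spacing (28, 35, 28).
The pattern: 3rd Friday of the month.
April 2009 — 3rd Friday is 2009-04-17.
3rd Friday of May 2009: 2009-05-15.
3rd Friday of June 2009: 2009-06-19.
July 2009 — 3rd Friday is 2009-07-17.
August 2009 — 3rd Friday is 2009-08-21.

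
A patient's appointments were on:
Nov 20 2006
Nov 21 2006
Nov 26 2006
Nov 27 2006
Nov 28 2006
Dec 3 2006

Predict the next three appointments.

Dec 4 2006, Dec 5 2006, Dec 10 2006

The gap pattern 1, 5, 1, 1, 5 repeats every 3 events.
These are the Mondays, Tuesdays and Sundays of each week.
Next Monday: Dec 4 2006.
Next Tuesday: Dec 5 2006.
The following Sunday is Dec 10 2006.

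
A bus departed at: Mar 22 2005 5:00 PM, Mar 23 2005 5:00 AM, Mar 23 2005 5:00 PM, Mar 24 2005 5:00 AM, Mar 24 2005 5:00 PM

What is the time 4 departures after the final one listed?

Mar 26 2005 5:00 PM

Spacing: 12, 12, 12, 12 h — constant 12 h.
Mar 24 2005 5:00 PM + 12 h = Mar 25 2005 5:00 AM.
Mar 25 2005 5:00 AM + 12 h = Mar 25 2005 5:00 PM.
Mar 25 2005 5:00 PM + 12 h = Mar 26 2005 5:00 AM.
Mar 26 2005 5:00 AM + 12 h = Mar 26 2005 5:00 PM.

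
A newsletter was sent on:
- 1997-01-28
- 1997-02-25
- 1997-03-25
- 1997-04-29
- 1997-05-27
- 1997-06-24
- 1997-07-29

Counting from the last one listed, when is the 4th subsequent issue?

All Tuesdays; the gaps (28, 28, 35, 28, 28, 35) vary with month length.
This is the last Tuesday of each month.
August 1997 ends with Tuesday 1997-08-26.
September 1997 ends with Tuesday 1997-09-30.
Last Tuesday of October 1997: 1997-10-28.
Last Tuesday of November 1997: 1997-11-25.

1997-11-25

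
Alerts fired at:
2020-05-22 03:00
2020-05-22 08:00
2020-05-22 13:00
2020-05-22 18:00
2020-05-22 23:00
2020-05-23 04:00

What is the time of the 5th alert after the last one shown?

2020-05-24 05:00

The interval is a steady 5 hours (5, 5, 5, 5, 5).
2020-05-23 04:00 + 5 h = 2020-05-23 09:00.
2020-05-23 09:00 + 5 h = 2020-05-23 14:00.
2020-05-23 14:00 + 5 h = 2020-05-23 19:00.
2020-05-23 19:00 + 5 h = 2020-05-24 00:00.
2020-05-24 00:00 + 5 h = 2020-05-24 05:00.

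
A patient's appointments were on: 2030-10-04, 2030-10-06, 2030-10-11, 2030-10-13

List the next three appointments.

2030-10-18, 2030-10-20, 2030-10-25

The gap pattern 2, 5, 2 repeats every 2 events.
These are the Fridays and Sundays of each week.
Next Friday: 2030-10-18.
Next Sunday: 2030-10-20.
Next Friday: 2030-10-25.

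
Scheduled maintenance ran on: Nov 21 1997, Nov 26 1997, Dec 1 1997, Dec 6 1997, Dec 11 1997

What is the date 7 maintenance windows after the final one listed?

The spacing is 5, 5, 5, 5 days — always 5 days.
Dec 11 1997 + 5 days = Dec 16 1997.
Dec 16 1997 + 5 days = Dec 21 1997.
Dec 21 1997 + 5 days = Dec 26 1997.
Dec 26 1997 + 5 days = Dec 31 1997.
Dec 31 1997 + 5 days = Jan 5 1998.
Jan 5 1998 + 5 days = Jan 10 1998.
Jan 10 1998 + 5 days = Jan 15 1998.

Jan 15 1998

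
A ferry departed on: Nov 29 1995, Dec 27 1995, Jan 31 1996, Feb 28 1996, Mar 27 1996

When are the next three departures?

These are Wednesdays with 28, 35, 28, 28-day gaps.
Each is the final Wednesday of its month — Nov 29 1995 is past the 28th, so '4th Wednesday' doesn't fit.
Last Wednesday of April 1996: Apr 24 1996.
May 1996 ends with Wednesday May 29 1996.
June 1996 ends with Wednesday Jun 26 1996.

Apr 24 1996, May 29 1996, Jun 26 1996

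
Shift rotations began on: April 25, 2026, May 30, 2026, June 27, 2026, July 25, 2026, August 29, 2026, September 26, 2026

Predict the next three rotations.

All Saturdays; the gaps (35, 28, 28, 35, 28) vary with month length.
This is the last Saturday of each month.
October 2026 ends with Saturday October 31, 2026.
November 2026 ends with Saturday November 28, 2026.
Last Saturday of December 2026: December 26, 2026.

October 31, 2026; November 28, 2026; December 26, 2026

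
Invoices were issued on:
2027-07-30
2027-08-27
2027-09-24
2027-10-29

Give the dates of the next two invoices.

2027-11-26, 2027-12-31

Every date is a Friday; gaps 28, 28, 35 days.
Each is the last Friday of its month (at least one falls on the 29th or later, ruling out '4th Friday').
Last Friday of November 2027: 2027-11-26.
December 2027 ends with Friday 2027-12-31.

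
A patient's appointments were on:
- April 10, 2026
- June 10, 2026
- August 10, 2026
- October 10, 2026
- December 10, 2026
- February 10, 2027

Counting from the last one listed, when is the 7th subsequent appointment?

April 10, 2028

Gaps: 61, 61, 61, 61, 62 days — not constant. Every event is on the 10th of the month.
Pattern: the 10th of every 2 months.
Next: April 2027 → April 10, 2027.
Next: June 2027 → June 10, 2027.
Next: August 2027 → August 10, 2027.
October 2027: October 10, 2027.
December 2027: December 10, 2027.
February 2028: February 10, 2028.
April 2028: April 10, 2028.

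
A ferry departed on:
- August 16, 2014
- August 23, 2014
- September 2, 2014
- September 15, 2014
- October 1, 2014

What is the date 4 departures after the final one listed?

Intervals are 7, 10, 13, 16 days — an arithmetic progression with common difference 3.
Next gap: 19 days. October 1, 2014 + 19 days = October 20, 2014.
Next gap: 22 days. October 20, 2014 + 22 days = November 11, 2014.
Next gap: 25 days. November 11, 2014 + 25 days = December 6, 2014.
Next gap: 28 days. December 6, 2014 + 28 days = January 3, 2015.

January 3, 2015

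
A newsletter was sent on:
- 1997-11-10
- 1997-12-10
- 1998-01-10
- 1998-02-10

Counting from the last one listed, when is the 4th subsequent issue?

Each date is the 10th; the gaps (30, 31, 31) track the month lengths.
The rule is the 10th of each month.
March 1998: 1998-03-10.
April 1998: 1998-04-10.
May 1998: 1998-05-10.
June 1998: 1998-06-10.

1998-06-10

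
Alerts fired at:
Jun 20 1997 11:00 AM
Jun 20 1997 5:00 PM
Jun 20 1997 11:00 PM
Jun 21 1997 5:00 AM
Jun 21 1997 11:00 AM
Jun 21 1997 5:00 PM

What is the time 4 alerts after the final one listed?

Spacing: 6, 6, 6, 6, 6 h — constant 6 h.
Jun 21 1997 5:00 PM + 6 h = Jun 21 1997 11:00 PM.
Jun 21 1997 11:00 PM + 6 h = Jun 22 1997 5:00 AM.
Jun 22 1997 5:00 AM + 6 h = Jun 22 1997 11:00 AM.
Jun 22 1997 11:00 AM + 6 h = Jun 22 1997 5:00 PM.

Jun 22 1997 5:00 PM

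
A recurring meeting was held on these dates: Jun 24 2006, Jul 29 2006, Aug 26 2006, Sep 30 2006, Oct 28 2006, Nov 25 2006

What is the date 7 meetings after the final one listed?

Every date is a Saturday; gaps 35, 28, 35, 28, 28 days.
Each is the last Saturday of its month (at least one falls on the 29th or later, ruling out '4th Saturday').
December 2006 ends with Saturday Dec 30 2006.
Last Saturday of January 2007: Jan 27 2007.
Last Saturday of February 2007: Feb 24 2007.
Last Saturday of March 2007: Mar 31 2007.
Last Saturday of April 2007: Apr 28 2007.
May 2007 ends with Saturday May 26 2007.
June 2007 ends with Saturday Jun 30 2007.

Jun 30 2007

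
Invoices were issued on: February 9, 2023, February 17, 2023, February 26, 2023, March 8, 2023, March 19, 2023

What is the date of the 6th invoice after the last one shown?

June 14, 2023

Intervals are 8, 9, 10, 11 days — an arithmetic progression with common difference 1.
Next gap: 12 days. March 19, 2023 + 12 days = March 31, 2023.
Next gap: 13 days. March 31, 2023 + 13 days = April 13, 2023.
Next gap: 14 days. April 13, 2023 + 14 days = April 27, 2023.
Next gap: 15 days. April 27, 2023 + 15 days = May 12, 2023.
Next gap: 16 days. May 12, 2023 + 16 days = May 28, 2023.
Next gap: 17 days. May 28, 2023 + 17 days = June 14, 2023.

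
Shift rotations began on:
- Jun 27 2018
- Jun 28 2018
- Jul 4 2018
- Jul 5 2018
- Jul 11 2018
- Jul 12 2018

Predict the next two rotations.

Every event lands on a Wednesday or Thursday (gaps cycle 1, 6, 1, 6, 1).
So the schedule is: every Wednesday and Thursday.
Next Wednesday: Jul 18 2018.
The following Thursday is Jul 19 2018.

Jul 18 2018, Jul 19 2018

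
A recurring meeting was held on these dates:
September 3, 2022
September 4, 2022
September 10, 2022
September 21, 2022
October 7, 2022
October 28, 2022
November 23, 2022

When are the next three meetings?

December 24, 2022; January 29, 2023; March 11, 2023

Gaps: 1, 6, 11, 16, 21, 26 days — each gap is 5 larger than the previous one.
Next gap: 31 days. November 23, 2022 + 31 days = December 24, 2022.
Next gap: 36 days. December 24, 2022 + 36 days = January 29, 2023.
Next gap: 41 days. January 29, 2023 + 41 days = March 11, 2023.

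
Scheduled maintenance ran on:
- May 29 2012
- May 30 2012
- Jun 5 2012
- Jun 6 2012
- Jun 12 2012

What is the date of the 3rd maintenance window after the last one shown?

Gaps: 1, 6, 1, 6 days — not constant, but cyclic with period 2.
The events fall on every Tuesday and Wednesday.
Next Wednesday: Jun 13 2012.
Next Tuesday: Jun 19 2012.
The following Wednesday is Jun 20 2012.

Jun 20 2012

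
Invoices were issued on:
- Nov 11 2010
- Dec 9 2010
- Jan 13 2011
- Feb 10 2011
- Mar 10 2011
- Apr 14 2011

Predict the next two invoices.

All dates are Thursdays, 28, 35, 28, 28, 35 days apart.
Specifically, the 2nd Thursday of each month.
May 2011 — 2nd Thursday is May 12 2011.
June 2011 — 2nd Thursday is Jun 9 2011.

May 12 2011, Jun 9 2011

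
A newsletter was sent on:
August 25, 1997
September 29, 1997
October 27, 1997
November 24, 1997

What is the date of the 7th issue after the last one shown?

These are Mondays with 35, 28, 28-day gaps.
Each is the final Monday of its month — September 29, 1997 is past the 28th, so '4th Monday' doesn't fit.
December 1997 ends with Monday December 29, 1997.
Last Monday of January 1998: January 26, 1998.
February 1998 ends with Monday February 23, 1998.
March 1998 ends with Monday March 30, 1998.
Last Monday of April 1998: April 27, 1998.
May 1998 ends with Monday May 25, 1998.
Last Monday of June 1998: June 29, 1998.

June 29, 1998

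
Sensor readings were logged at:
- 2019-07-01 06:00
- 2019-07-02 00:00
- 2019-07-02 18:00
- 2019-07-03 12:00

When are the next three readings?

Spacing: 18, 18, 18 h — constant 18 h.
2019-07-03 12:00 + 18 h = 2019-07-04 06:00.
2019-07-04 06:00 + 18 h = 2019-07-05 00:00.
2019-07-05 00:00 + 18 h = 2019-07-05 18:00.

2019-07-04 06:00, 2019-07-05 00:00, 2019-07-05 18:00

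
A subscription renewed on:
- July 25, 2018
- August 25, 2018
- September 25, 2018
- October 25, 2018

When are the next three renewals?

November 25, 2018; December 25, 2018; January 25, 2019

Each date is the 25th; the gaps (31, 31, 30) track the month lengths.
The rule is the 25th of each month.
Next: November 2018 → November 25, 2018.
December 2018: December 25, 2018.
January 2019: January 25, 2019.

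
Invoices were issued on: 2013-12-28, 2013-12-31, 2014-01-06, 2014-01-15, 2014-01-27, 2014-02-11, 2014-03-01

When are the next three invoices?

2014-03-22, 2014-04-15, 2014-05-12

The spacing grows by 3 each time: 3, 6, 9, 12, 15, 18 days.
Next gap: 21 days. 2014-03-01 + 21 days = 2014-03-22.
Next gap: 24 days. 2014-03-22 + 24 days = 2014-04-15.
Next gap: 27 days. 2014-04-15 + 27 days = 2014-05-12.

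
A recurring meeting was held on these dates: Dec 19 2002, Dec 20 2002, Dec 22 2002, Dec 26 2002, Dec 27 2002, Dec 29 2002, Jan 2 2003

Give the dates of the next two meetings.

Every event lands on a Thursday or Friday or Sunday (gaps cycle 1, 2, 4, 1, 2, 4).
So the schedule is: every Thursday, Friday and Sunday.
The following Friday is Jan 3 2003.
Next Sunday: Jan 5 2003.

Jan 3 2003, Jan 5 2003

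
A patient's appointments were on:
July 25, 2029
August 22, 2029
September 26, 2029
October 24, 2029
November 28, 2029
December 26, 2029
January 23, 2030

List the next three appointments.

February 27, 2030; March 27, 2030; April 24, 2030

Gaps: 28, 35, 28, 35, 28, 28 days — a mix of 28 and 35. Every date is a Wednesday.
Each is the 4th Wednesday of its month.
February 2030 — 4th Wednesday is February 27, 2030.
4th Wednesday of March 2030: March 27, 2030.
April 2030 — 4th Wednesday is April 24, 2030.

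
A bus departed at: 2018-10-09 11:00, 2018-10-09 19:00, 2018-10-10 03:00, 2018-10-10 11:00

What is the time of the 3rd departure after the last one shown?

2018-10-11 11:00

Spacing: 8, 8, 8 h — constant 8 h.
2018-10-10 11:00 + 8 h = 2018-10-10 19:00.
2018-10-10 19:00 + 8 h = 2018-10-11 03:00.
2018-10-11 03:00 + 8 h = 2018-10-11 11:00.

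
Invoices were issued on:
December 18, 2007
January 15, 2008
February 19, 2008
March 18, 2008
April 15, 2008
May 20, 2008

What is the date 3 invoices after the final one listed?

August 19, 2008

Gaps: 28, 35, 28, 28, 35 days — a mix of 28 and 35. Every date is a Tuesday.
Each is the 3rd Tuesday of its month.
3rd Tuesday of June 2008: June 17, 2008.
July 2008 — 3rd Tuesday is July 15, 2008.
3rd Tuesday of August 2008: August 19, 2008.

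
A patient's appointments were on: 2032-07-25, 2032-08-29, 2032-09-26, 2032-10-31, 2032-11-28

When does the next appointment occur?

Every date is a Sunday; gaps 35, 28, 35, 28 days.
Each is the last Sunday of its month (at least one falls on the 29th or later, ruling out '4th Sunday').
December 2032 ends with Sunday 2032-12-26.

2032-12-26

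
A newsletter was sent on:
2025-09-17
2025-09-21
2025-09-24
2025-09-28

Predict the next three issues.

The gap pattern 4, 3, 4 repeats every 2 events.
These are the Wednesdays and Sundays of each week.
Next Wednesday: 2025-10-01.
Next Sunday: 2025-10-05.
Next Wednesday: 2025-10-08.

2025-10-01, 2025-10-05, 2025-10-08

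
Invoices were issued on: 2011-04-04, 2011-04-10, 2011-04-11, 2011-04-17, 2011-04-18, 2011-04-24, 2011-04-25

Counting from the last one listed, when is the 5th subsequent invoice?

Gaps: 6, 1, 6, 1, 6, 1 days — not constant, but cyclic with period 2.
The events fall on every Monday and Sunday.
The following Sunday is 2011-05-01.
The following Monday is 2011-05-02.
The following Sunday is 2011-05-08.
Next Monday: 2011-05-09.
The following Sunday is 2011-05-15.

2011-05-15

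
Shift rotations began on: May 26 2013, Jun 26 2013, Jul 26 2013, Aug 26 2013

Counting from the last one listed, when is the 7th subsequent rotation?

Mar 26 2014

Gaps: 31, 30, 31 days — not constant. Every event is on the 26th of the month.
Pattern: the 26th of each month.
Next: September 2013 → Sep 26 2013.
Next: October 2013 → Oct 26 2013.
Next: November 2013 → Nov 26 2013.
Next: December 2013 → Dec 26 2013.
Next: January 2014 → Jan 26 2014.
Next: February 2014 → Feb 26 2014.
March 2014: Mar 26 2014.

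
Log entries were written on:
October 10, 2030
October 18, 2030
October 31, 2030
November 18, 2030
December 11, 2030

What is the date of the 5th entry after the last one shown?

June 19, 2031

Gaps: 8, 13, 18, 23 days — each gap is 5 larger than the previous one.
Next gap: 28 days. December 11, 2030 + 28 days = January 8, 2031.
Next gap: 33 days. January 8, 2031 + 33 days = February 10, 2031.
Next gap: 38 days. February 10, 2031 + 38 days = March 20, 2031.
Next gap: 43 days. March 20, 2031 + 43 days = May 2, 2031.
Next gap: 48 days. May 2, 2031 + 48 days = June 19, 2031.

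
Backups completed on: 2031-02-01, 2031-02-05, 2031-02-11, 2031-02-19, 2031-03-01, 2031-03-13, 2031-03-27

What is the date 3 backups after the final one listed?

Gaps: 4, 6, 8, 10, 12, 14 days — each gap is 2 larger than the previous one.
Next gap: 16 days. 2031-03-27 + 16 days = 2031-04-12.
Next gap: 18 days. 2031-04-12 + 18 days = 2031-04-30.
Next gap: 20 days. 2031-04-30 + 20 days = 2031-05-20.

2031-05-20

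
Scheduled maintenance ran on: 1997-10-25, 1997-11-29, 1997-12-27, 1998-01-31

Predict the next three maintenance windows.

Every date is a Saturday; gaps 35, 28, 35 days.
Each is the last Saturday of its month (at least one falls on the 29th or later, ruling out '4th Saturday').
February 1998 ends with Saturday 1998-02-28.
March 1998 ends with Saturday 1998-03-28.
April 1998 ends with Saturday 1998-04-25.

1998-02-28, 1998-03-28, 1998-04-25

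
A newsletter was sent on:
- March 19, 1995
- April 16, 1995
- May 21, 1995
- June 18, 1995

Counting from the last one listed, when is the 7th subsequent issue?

January 21, 1996

These are Sundays at 28- or 35-day spacing (28, 35, 28).
The pattern: 3rd Sunday of the month.
July 1995 — 3rd Sunday is July 16, 1995.
3rd Sunday of August 1995: August 20, 1995.
3rd Sunday of September 1995: September 17, 1995.
3rd Sunday of October 1995: October 15, 1995.
3rd Sunday of November 1995: November 19, 1995.
December 1995 — 3rd Sunday is December 17, 1995.
January 1996 — 3rd Sunday is January 21, 1996.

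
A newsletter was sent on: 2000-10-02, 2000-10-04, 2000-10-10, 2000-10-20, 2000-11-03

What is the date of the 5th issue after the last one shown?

2001-03-13

Intervals are 2, 6, 10, 14 days — an arithmetic progression with common difference 4.
Next gap: 18 days. 2000-11-03 + 18 days = 2000-11-21.
Next gap: 22 days. 2000-11-21 + 22 days = 2000-12-13.
Next gap: 26 days. 2000-12-13 + 26 days = 2001-01-08.
Next gap: 30 days. 2001-01-08 + 30 days = 2001-02-07.
Next gap: 34 days. 2001-02-07 + 34 days = 2001-03-13.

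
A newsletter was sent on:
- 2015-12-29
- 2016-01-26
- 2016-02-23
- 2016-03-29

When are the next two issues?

2016-04-26, 2016-05-31

Every date is a Tuesday; gaps 28, 28, 35 days.
Each is the last Tuesday of its month (at least one falls on the 29th or later, ruling out '4th Tuesday').
Last Tuesday of April 2016: 2016-04-26.
Last Tuesday of May 2016: 2016-05-31.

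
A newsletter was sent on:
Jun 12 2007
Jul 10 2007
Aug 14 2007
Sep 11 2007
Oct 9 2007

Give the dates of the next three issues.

All dates are Tuesdays, 28, 35, 28, 28 days apart.
Specifically, the 2nd Tuesday of each month.
2nd Tuesday of November 2007: Nov 13 2007.
December 2007 — 2nd Tuesday is Dec 11 2007.
January 2008 — 2nd Tuesday is Jan 8 2008.

Nov 13 2007, Dec 11 2007, Jan 8 2008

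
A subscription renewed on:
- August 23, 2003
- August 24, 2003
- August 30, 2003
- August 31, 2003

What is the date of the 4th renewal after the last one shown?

September 14, 2003

Gaps: 1, 6, 1 days — not constant, but cyclic with period 2.
The events fall on every Saturday and Sunday.
Next Saturday: September 6, 2003.
The following Sunday is September 7, 2003.
Next Saturday: September 13, 2003.
Next Sunday: September 14, 2003.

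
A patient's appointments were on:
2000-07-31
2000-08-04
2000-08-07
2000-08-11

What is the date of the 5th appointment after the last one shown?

2000-08-28

Gaps: 4, 3, 4 days — not constant, but cyclic with period 2.
The events fall on every Monday and Friday.
Next Monday: 2000-08-14.
The following Friday is 2000-08-18.
The following Monday is 2000-08-21.
The following Friday is 2000-08-25.
The following Monday is 2000-08-28.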